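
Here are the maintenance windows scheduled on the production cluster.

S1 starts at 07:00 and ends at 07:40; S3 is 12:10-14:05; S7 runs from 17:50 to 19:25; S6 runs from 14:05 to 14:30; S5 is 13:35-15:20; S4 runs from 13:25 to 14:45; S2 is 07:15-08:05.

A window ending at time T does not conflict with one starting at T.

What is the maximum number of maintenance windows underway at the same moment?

Sweep the timeline, counting +1 at each start and −1 at each end (ends before starts at a tie):
07:00 start S1 → 1
07:15 start S2 → 2
07:40 end S1 → 1
08:05 end S2 → 0
12:10 start S3 → 1
13:25 start S4 → 2
13:35 start S5 → 3
14:05 end S3 → 2
14:05 start S6 → 3
14:30 end S6 → 2
14:45 end S4 → 1
15:20 end S5 → 0
17:50 start S7 → 1
19:25 end S7 → 0
Peak is 3, at 13:35 (S3, S4, S5).

3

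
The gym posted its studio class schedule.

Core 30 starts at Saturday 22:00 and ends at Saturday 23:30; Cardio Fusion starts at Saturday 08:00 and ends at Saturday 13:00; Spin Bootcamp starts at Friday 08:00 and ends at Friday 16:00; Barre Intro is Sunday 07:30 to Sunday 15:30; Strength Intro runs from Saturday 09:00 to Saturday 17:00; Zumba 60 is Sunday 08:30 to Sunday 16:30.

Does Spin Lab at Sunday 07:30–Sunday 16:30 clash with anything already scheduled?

Yes — it overlaps Barre Intro, Zumba 60

Spin Bootcamp: ends Friday 16:00 at or before Spin Lab starts Sunday 07:30 → clear.
Cardio Fusion: ends Saturday 13:00 at or before Spin Lab starts Sunday 07:30 → clear.
Strength Intro: ends Saturday 17:00 at or before Spin Lab starts Sunday 07:30 → clear.
Core 30: ends Saturday 23:30 at or before Spin Lab starts Sunday 07:30 → clear.
Barre Intro: starts Sunday 07:30 before Spin Lab ends Sunday 16:30, and ends Sunday 15:30 after Spin Lab starts Sunday 07:30 → overlap.
Zumba 60: starts Sunday 08:30 before Spin Lab ends Sunday 16:30, and ends Sunday 16:30 after Spin Lab starts Sunday 07:30 → overlap.
Spin Lab overlaps Barre Intro, Zumba 60.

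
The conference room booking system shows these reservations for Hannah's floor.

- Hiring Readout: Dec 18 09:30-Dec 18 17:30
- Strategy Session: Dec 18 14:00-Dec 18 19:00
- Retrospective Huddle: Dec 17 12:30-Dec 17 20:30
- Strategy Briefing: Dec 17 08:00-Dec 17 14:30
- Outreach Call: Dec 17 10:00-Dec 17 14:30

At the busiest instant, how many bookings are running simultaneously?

Sweep the timeline, counting +1 at each start and −1 at each end (ends before starts at a tie):
Dec 17 08:00 start Strategy Briefing → 1
Dec 17 10:00 start Outreach Call → 2
Dec 17 12:30 start Retrospective Huddle → 3
Dec 17 14:30 end Outreach Call → 2
Dec 17 14:30 end Strategy Briefing → 1
Dec 17 20:30 end Retrospective Huddle → 0
Dec 18 09:30 start Hiring Readout → 1
Dec 18 14:00 start Strategy Session → 2
Dec 18 17:30 end Hiring Readout → 1
Dec 18 19:00 end Strategy Session → 0
Peak is 3, at Dec 17 12:30 (Outreach Call, Retrospective Huddle, Strategy Briefing).

3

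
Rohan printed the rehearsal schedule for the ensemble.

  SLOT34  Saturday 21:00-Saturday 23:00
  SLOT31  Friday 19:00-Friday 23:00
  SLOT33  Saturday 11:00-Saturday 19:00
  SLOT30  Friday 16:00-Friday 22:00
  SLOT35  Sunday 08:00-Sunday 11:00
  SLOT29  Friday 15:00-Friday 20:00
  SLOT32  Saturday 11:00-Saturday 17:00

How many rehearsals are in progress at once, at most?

Sweep the timeline, counting +1 at each start and −1 at each end (ends before starts at a tie):
Friday 15:00 start SLOT29 → 1
Friday 16:00 start SLOT30 → 2
Friday 19:00 start SLOT31 → 3
Friday 20:00 end SLOT29 → 2
Friday 22:00 end SLOT30 → 1
Friday 23:00 end SLOT31 → 0
Saturday 11:00 start SLOT32 → 1
Saturday 11:00 start SLOT33 → 2
Saturday 17:00 end SLOT32 → 1
Saturday 19:00 end SLOT33 → 0
Saturday 21:00 start SLOT34 → 1
Saturday 23:00 end SLOT34 → 0
Sunday 08:00 start SLOT35 → 1
Sunday 11:00 end SLOT35 → 0
Peak is 3, at Friday 19:00 (SLOT29, SLOT30, SLOT31).

3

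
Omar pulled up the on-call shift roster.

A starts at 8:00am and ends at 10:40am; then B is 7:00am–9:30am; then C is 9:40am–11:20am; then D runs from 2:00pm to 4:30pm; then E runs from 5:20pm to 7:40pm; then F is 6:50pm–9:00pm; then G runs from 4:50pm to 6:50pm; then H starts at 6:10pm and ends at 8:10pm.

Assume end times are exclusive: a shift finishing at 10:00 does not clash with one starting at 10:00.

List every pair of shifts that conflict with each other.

Sorted by start: B, A, C, D, G, E, H, F.
A starts before B ends → B and A overlap.
C starts after B ends — done with B.
C starts before A ends → A and C overlap.
D starts after A ends — done with A.
D starts after C ends — done with C.
G starts after D ends — done with D.
E starts before G ends → G and E overlap.
H starts before G ends → G and H overlap.
F starts exactly when G ends (back-to-back, no overlap).
H starts before E ends → E and H overlap.
F starts before E ends → E and F overlap.
F starts before H ends → H and F overlap.

A & B, A & C, E & F, E & G, E & H, F & H, G & H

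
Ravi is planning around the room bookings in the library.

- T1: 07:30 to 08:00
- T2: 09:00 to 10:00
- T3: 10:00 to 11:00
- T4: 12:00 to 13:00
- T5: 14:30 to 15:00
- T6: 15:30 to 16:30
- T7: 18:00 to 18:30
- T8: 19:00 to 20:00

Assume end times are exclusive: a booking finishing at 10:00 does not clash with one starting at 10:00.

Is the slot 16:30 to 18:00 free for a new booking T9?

T1: ends 08:00 at or before T9 starts 16:30 → clear.
T2: ends 10:00 at or before T9 starts 16:30 → clear.
T3: ends 11:00 at or before T9 starts 16:30 → clear.
T4: ends 13:00 at or before T9 starts 16:30 → clear.
T5: ends 15:00 at or before T9 starts 16:30 → clear.
T6: ends 16:30 at or before T9 starts 16:30 → clear.
T7: starts 18:00 at or after T9 ends 18:00 → clear.
T8: starts 19:00 at or after T9 ends 18:00 → clear.

Yes — the slot is free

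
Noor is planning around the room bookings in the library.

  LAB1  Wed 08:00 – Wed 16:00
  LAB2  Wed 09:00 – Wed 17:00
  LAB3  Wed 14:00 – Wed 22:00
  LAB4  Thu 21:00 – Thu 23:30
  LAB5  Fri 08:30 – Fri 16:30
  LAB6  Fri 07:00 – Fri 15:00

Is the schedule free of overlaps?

Sorted by start: LAB1, LAB2, LAB3, LAB4, LAB6, LAB5.
LAB2 starts before LAB1 ends → LAB1 and LAB2 overlap.
That's a conflict, so the schedule is not conflict-free.

No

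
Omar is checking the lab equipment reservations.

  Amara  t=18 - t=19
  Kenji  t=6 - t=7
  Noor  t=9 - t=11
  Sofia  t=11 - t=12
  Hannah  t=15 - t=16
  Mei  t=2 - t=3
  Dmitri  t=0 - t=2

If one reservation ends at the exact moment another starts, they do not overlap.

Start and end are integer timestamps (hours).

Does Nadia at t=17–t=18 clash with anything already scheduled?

Dmitri: ends t=2 at or before Nadia starts t=17 → clear.
Mei: ends t=3 at or before Nadia starts t=17 → clear.
Kenji: ends t=7 at or before Nadia starts t=17 → clear.
Noor: ends t=11 at or before Nadia starts t=17 → clear.
Sofia: ends t=12 at or before Nadia starts t=17 → clear.
Hannah: ends t=16 at or before Nadia starts t=17 → clear.
Amara: starts t=18 at or after Nadia ends t=18 → clear.

No — it doesn't clash with anything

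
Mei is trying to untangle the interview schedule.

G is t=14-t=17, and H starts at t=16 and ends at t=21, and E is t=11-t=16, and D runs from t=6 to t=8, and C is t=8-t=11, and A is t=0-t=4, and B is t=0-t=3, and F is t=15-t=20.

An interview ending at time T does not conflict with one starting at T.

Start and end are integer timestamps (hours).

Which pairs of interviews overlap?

A & B, E & F, E & G, F & G, F & H, G & H

Two intervals overlap when each starts before the other ends.
Sorted by start: A, B, D, C, E, G, F, H.
B starts before A ends → A and B overlap.
D starts after A ends, so nothing later overlaps A either.
D starts after B ends, so nothing later overlaps B either.
C starts exactly when D ends (back-to-back, no overlap), so nothing later overlaps D either.
E starts exactly when C ends (back-to-back, no overlap), so nothing later overlaps C either.
G starts before E ends → E and G overlap.
F starts before E ends → E and F overlap.
H starts exactly when E ends (back-to-back, no overlap).
F starts before G ends → G and F overlap.
H starts before G ends → G and H overlap.
H starts before F ends → F and H overlap.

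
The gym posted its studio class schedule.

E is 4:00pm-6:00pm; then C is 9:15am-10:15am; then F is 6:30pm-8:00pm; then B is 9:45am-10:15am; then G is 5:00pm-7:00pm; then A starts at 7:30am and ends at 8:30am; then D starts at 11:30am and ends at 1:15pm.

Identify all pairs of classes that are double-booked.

Check each pair: they overlap iff neither finishes before the other starts.
Sorted by start: A, C, B, D, E, G, F.
C starts after A ends, so nothing later overlaps A either.
B starts before C ends → C and B overlap.
D starts after C ends, so nothing later overlaps C either.
D starts after B ends, so nothing later overlaps B either.
E starts after D ends, so nothing later overlaps D either.
G starts before E ends → E and G overlap.
F starts after E ends.
F starts before G ends → G and F overlap.

B & C, E & G, F & G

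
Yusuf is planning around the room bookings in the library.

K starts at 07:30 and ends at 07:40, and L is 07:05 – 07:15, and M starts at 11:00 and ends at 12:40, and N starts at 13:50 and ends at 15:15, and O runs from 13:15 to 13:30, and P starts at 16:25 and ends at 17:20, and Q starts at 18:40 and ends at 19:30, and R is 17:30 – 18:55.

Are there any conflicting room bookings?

Yes

Sorted by start: L, K, M, O, N, P, R, Q.
K starts after L ends — done with L.
M starts after K ends — done with K.
O starts after M ends — done with M.
N starts after O ends — done with O.
P starts after N ends — done with N.
R starts after P ends — done with P.
Q starts before R ends → R and Q overlap.
That's a conflict, so the schedule is not conflict-free.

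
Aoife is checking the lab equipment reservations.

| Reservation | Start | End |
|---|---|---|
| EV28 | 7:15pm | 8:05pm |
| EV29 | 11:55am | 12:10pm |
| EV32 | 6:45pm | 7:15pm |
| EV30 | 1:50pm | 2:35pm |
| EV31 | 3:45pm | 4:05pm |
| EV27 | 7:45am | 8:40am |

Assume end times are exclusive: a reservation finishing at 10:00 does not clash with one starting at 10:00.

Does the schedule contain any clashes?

No

Sorted by start: EV27, EV29, EV30, EV31, EV32, EV28.
EV29 starts after EV27 ends, so EV27 has no further overlaps.
EV30 starts after EV29 ends, so EV29 has no further overlaps.
EV31 starts after EV30 ends, so EV30 has no further overlaps.
EV32 starts after EV31 ends, so EV31 has no further overlaps.
EV28 starts exactly when EV32 ends (back-to-back, no overlap).
Every pair is clear; the schedule has no overlaps.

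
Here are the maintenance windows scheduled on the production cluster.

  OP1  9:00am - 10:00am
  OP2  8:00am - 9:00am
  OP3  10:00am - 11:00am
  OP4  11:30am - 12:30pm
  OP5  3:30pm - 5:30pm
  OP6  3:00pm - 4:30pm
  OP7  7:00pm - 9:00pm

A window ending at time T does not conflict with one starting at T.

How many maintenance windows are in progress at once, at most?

2

Sort all start/end points and keep a running count:
8:00am start OP2 → 1
9:00am end OP2 → 0
9:00am start OP1 → 1
10:00am end OP1 → 0
10:00am start OP3 → 1
11:00am end OP3 → 0
11:30am start OP4 → 1
12:30pm end OP4 → 0
3:00pm start OP6 → 1
3:30pm start OP5 → 2
4:30pm end OP6 → 1
5:30pm end OP5 → 0
7:00pm start OP7 → 1
9:00pm end OP7 → 0
Peak is 2, at 3:30pm (OP5, OP6).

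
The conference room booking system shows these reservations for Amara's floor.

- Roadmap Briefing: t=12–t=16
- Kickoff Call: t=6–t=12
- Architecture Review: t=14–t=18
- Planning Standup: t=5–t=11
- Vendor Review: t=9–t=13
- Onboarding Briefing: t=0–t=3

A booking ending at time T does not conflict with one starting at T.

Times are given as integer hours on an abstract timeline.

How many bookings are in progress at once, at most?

Sort all start/end points and keep a running count:
t=0 start Onboarding Briefing → 1
t=3 end Onboarding Briefing → 0
t=5 start Planning Standup → 1
t=6 start Kickoff Call → 2
t=9 start Vendor Review → 3
t=11 end Planning Standup → 2
t=12 end Kickoff Call → 1
t=12 start Roadmap Briefing → 2
t=13 end Vendor Review → 1
t=14 start Architecture Review → 2
t=16 end Roadmap Briefing → 1
t=18 end Architecture Review → 0
Peak is 3, at t=9 (Kickoff Call, Planning Standup, Vendor Review).

3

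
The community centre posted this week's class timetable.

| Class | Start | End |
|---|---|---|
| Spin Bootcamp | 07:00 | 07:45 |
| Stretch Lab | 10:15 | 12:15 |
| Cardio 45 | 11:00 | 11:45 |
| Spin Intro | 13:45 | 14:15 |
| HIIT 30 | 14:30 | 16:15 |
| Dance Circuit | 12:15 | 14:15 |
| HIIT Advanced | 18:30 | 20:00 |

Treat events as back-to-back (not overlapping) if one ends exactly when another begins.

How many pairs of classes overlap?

Sorted by start: Spin Bootcamp, Stretch Lab, Cardio 45, Dance Circuit, Spin Intro, HIIT 30, HIIT Advanced.
Stretch Lab starts after Spin Bootcamp ends, so Spin Bootcamp has no further overlaps.
Cardio 45 starts before Stretch Lab ends → Stretch Lab and Cardio 45 overlap.
Dance Circuit starts exactly when Stretch Lab ends (back-to-back, no overlap), so Stretch Lab has no further overlaps.
Dance Circuit starts after Cardio 45 ends, so Cardio 45 has no further overlaps.
Spin Intro starts before Dance Circuit ends → Dance Circuit and Spin Intro overlap.
HIIT 30 starts after Dance Circuit ends, so Dance Circuit has no further overlaps.
HIIT 30 starts after Spin Intro ends, so Spin Intro has no further overlaps.
HIIT Advanced starts after HIIT 30 ends.
Overlapping pairs: Cardio 45 & Stretch Lab, Dance Circuit & Spin Intro — 2 in total.

2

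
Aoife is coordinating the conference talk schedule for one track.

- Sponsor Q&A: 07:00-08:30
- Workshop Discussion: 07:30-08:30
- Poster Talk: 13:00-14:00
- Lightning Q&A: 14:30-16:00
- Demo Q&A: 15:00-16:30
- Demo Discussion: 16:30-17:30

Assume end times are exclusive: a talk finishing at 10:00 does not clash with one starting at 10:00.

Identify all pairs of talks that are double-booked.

Check each pair: they overlap iff neither finishes before the other starts.
Sorted by start: Sponsor Q&A, Workshop Discussion, Poster Talk, Lightning Q&A, Demo Q&A, Demo Discussion.
Workshop Discussion starts before Sponsor Q&A ends → Sponsor Q&A and Workshop Discussion overlap.
Poster Talk starts after Sponsor Q&A ends, so nothing later overlaps Sponsor Q&A either.
Poster Talk starts after Workshop Discussion ends, so nothing later overlaps Workshop Discussion either.
Lightning Q&A starts after Poster Talk ends, so nothing later overlaps Poster Talk either.
Demo Q&A starts before Lightning Q&A ends → Lightning Q&A and Demo Q&A overlap.
Demo Discussion starts after Lightning Q&A ends.
Demo Discussion starts exactly when Demo Q&A ends (back-to-back, no overlap).

Demo Q&A & Lightning Q&A, Sponsor Q&A & Workshop Discussion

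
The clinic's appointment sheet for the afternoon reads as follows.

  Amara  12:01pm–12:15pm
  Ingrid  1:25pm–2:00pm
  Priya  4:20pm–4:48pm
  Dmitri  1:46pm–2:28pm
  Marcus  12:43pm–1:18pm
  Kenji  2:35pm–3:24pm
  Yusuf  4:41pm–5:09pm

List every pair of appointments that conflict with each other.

Sorted by start: Amara, Marcus, Ingrid, Dmitri, Kenji, Priya, Yusuf.
Marcus starts after Amara ends, so Amara has no further overlaps.
Ingrid starts after Marcus ends, so Marcus has no further overlaps.
Dmitri starts before Ingrid ends → Ingrid and Dmitri overlap.
Kenji starts after Ingrid ends, so Ingrid has no further overlaps.
Kenji starts after Dmitri ends, so Dmitri has no further overlaps.
Priya starts after Kenji ends, so Kenji has no further overlaps.
Yusuf starts before Priya ends → Priya and Yusuf overlap.

Dmitri & Ingrid, Priya & Yusuf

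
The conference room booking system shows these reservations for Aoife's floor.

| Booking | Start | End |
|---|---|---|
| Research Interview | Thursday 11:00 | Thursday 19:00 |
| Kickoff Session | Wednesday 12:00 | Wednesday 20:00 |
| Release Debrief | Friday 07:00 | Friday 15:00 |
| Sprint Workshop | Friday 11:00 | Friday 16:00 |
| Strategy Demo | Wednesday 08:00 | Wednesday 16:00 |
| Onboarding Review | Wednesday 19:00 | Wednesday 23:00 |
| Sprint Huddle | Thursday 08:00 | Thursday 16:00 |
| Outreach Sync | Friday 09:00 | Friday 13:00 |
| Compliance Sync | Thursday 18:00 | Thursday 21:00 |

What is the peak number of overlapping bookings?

3

Sweep the timeline, counting +1 at each start and −1 at each end (ends before starts at a tie):
Wednesday 08:00 start Strategy Demo → 1
Wednesday 12:00 start Kickoff Session → 2
Wednesday 16:00 end Strategy Demo → 1
Wednesday 19:00 start Onboarding Review → 2
Wednesday 20:00 end Kickoff Session → 1
Wednesday 23:00 end Onboarding Review → 0
Thursday 08:00 start Sprint Huddle → 1
Thursday 11:00 start Research Interview → 2
Thursday 16:00 end Sprint Huddle → 1
Thursday 18:00 start Compliance Sync → 2
Thursday 19:00 end Research Interview → 1
Thursday 21:00 end Compliance Sync → 0
Friday 07:00 start Release Debrief → 1
Friday 09:00 start Outreach Sync → 2
Friday 11:00 start Sprint Workshop → 3
Friday 13:00 end Outreach Sync → 2
Friday 15:00 end Release Debrief → 1
Friday 16:00 end Sprint Workshop → 0
Peak is 3, at Friday 11:00 (Outreach Sync, Release Debrief, Sprint Workshop).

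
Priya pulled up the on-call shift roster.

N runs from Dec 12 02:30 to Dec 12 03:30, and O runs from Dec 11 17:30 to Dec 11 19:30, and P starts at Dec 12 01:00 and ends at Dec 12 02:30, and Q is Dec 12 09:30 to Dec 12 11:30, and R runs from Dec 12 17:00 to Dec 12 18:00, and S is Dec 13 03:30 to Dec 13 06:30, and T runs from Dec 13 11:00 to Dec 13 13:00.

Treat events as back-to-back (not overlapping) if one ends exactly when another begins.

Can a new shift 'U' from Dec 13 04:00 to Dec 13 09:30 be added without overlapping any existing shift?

No — it overlaps S

O: ends Dec 11 19:30 at or before U starts Dec 13 04:00 → clear.
P: ends Dec 12 02:30 at or before U starts Dec 13 04:00 → clear.
N: ends Dec 12 03:30 at or before U starts Dec 13 04:00 → clear.
Q: ends Dec 12 11:30 at or before U starts Dec 13 04:00 → clear.
R: ends Dec 12 18:00 at or before U starts Dec 13 04:00 → clear.
S: starts Dec 13 03:30 before U ends Dec 13 09:30, and ends Dec 13 06:30 after U starts Dec 13 04:00 → overlap.
T: starts Dec 13 11:00 at or after U ends Dec 13 09:30 → clear.
U overlaps S.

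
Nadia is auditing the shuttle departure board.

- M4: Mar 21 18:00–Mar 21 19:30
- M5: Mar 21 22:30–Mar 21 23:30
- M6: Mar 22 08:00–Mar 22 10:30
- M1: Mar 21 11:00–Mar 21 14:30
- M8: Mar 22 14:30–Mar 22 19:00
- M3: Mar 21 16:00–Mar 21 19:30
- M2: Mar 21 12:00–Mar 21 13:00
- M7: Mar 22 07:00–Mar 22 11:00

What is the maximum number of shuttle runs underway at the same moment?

2

Sort all start/end points and keep a running count:
Mar 21 11:00 start M1 → 1
Mar 21 12:00 start M2 → 2
Mar 21 13:00 end M2 → 1
Mar 21 14:30 end M1 → 0
Mar 21 16:00 start M3 → 1
Mar 21 18:00 start M4 → 2
Mar 21 19:30 end M3 → 1
Mar 21 19:30 end M4 → 0
Mar 21 22:30 start M5 → 1
Mar 21 23:30 end M5 → 0
Mar 22 07:00 start M7 → 1
Mar 22 08:00 start M6 → 2
Mar 22 10:30 end M6 → 1
Mar 22 11:00 end M7 → 0
Mar 22 14:30 start M8 → 1
Mar 22 19:00 end M8 → 0
Peak is 2, at Mar 21 12:00 (M1, M2).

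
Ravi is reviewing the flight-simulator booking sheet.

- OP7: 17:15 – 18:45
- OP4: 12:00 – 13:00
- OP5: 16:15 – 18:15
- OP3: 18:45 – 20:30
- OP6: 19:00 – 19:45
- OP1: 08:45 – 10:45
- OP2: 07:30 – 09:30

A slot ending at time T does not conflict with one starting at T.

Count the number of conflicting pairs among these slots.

Sorted by start: OP2, OP1, OP4, OP5, OP7, OP3, OP6.
OP1 starts before OP2 ends → OP2 and OP1 overlap.
OP4 starts after OP2 ends; OP2 is clear from here.
OP4 starts after OP1 ends; OP1 is clear from here.
OP5 starts after OP4 ends; OP4 is clear from here.
OP7 starts before OP5 ends → OP5 and OP7 overlap.
OP3 starts after OP5 ends; OP5 is clear from here.
OP3 starts exactly when OP7 ends (back-to-back, no overlap); OP7 is clear from here.
OP6 starts before OP3 ends → OP3 and OP6 overlap.
Overlapping pairs: OP1 & OP2, OP3 & OP6, OP5 & OP7 — 3 in total.

3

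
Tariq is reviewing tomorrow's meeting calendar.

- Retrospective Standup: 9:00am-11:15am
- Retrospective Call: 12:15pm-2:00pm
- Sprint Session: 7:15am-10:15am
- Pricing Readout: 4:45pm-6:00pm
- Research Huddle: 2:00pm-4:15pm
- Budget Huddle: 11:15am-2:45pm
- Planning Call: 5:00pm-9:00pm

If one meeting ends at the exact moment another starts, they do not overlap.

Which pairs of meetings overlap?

Check each pair: they overlap iff neither finishes before the other starts.
Sorted by start: Sprint Session, Retrospective Standup, Budget Huddle, Retrospective Call, Research Huddle, Pricing Readout, Planning Call.
Retrospective Standup starts before Sprint Session ends → Sprint Session and Retrospective Standup overlap.
Budget Huddle starts after Sprint Session ends — done with Sprint Session.
Budget Huddle starts exactly when Retrospective Standup ends (back-to-back, no overlap) — done with Retrospective Standup.
Retrospective Call starts before Budget Huddle ends → Budget Huddle and Retrospective Call overlap.
Research Huddle starts before Budget Huddle ends → Budget Huddle and Research Huddle overlap.
Pricing Readout starts after Budget Huddle ends — done with Budget Huddle.
Research Huddle starts exactly when Retrospective Call ends (back-to-back, no overlap) — done with Retrospective Call.
Pricing Readout starts after Research Huddle ends — done with Research Huddle.
Planning Call starts before Pricing Readout ends → Pricing Readout and Planning Call overlap.

Budget Huddle & Research Huddle, Budget Huddle & Retrospective Call, Planning Call & Pricing Readout, Retrospective Standup & Sprint Session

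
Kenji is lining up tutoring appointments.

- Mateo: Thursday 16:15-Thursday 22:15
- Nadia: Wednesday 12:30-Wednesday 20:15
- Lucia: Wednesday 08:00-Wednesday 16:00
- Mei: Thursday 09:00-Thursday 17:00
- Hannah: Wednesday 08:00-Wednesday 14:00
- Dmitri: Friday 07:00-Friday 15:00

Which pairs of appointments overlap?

Two intervals overlap when each starts before the other ends.
Sorted by start: Lucia, Hannah, Nadia, Mei, Mateo, Dmitri.
Hannah starts before Lucia ends → Lucia and Hannah overlap.
Nadia starts before Lucia ends → Lucia and Nadia overlap.
Mei starts after Lucia ends, so Lucia has no further overlaps.
Nadia starts before Hannah ends → Hannah and Nadia overlap.
Mei starts after Hannah ends, so Hannah has no further overlaps.
Mei starts after Nadia ends, so Nadia has no further overlaps.
Mateo starts before Mei ends → Mei and Mateo overlap.
Dmitri starts after Mei ends.
Dmitri starts after Mateo ends.

Hannah & Lucia, Hannah & Nadia, Lucia & Nadia, Mateo & Mei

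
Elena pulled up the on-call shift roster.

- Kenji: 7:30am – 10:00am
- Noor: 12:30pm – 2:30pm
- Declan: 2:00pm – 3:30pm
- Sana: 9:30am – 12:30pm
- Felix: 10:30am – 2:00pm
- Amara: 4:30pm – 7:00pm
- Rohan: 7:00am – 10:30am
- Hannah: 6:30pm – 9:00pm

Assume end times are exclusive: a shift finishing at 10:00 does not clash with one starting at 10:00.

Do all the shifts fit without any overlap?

Check each pair: they overlap iff neither finishes before the other starts.
Sorted by start: Rohan, Kenji, Sana, Felix, Noor, Declan, Amara, Hannah.
Kenji starts before Rohan ends → Rohan and Kenji overlap.
That's a conflict, so the schedule is not conflict-free.

No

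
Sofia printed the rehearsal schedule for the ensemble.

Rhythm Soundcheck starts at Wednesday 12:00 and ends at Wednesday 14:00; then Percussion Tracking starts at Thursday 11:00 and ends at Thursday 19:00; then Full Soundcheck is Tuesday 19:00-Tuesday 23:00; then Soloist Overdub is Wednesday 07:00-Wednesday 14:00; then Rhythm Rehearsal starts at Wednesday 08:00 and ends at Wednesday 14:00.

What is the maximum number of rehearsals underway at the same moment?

Sweep the timeline, counting +1 at each start and −1 at each end (ends before starts at a tie):
Tuesday 19:00 start Full Soundcheck → 1
Tuesday 23:00 end Full Soundcheck → 0
Wednesday 07:00 start Soloist Overdub → 1
Wednesday 08:00 start Rhythm Rehearsal → 2
Wednesday 12:00 start Rhythm Soundcheck → 3
Wednesday 14:00 end Rhythm Rehearsal → 2
Wednesday 14:00 end Rhythm Soundcheck → 1
Wednesday 14:00 end Soloist Overdub → 0
Thursday 11:00 start Percussion Tracking → 1
Thursday 19:00 end Percussion Tracking → 0
Peak is 3, at Wednesday 12:00 (Rhythm Rehearsal, Rhythm Soundcheck, Soloist Overdub).

3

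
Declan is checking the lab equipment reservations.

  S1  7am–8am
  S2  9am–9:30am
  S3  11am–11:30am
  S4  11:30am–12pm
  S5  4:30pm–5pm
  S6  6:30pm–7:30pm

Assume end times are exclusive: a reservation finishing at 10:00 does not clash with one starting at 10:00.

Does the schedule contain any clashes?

Two intervals overlap when each starts before the other ends.
Sorted by start: S1, S2, S3, S4, S5, S6.
S2 starts after S1 ends; S1 is clear from here.
S3 starts after S2 ends; S2 is clear from here.
S4 starts exactly when S3 ends (back-to-back, no overlap); S3 is clear from here.
S5 starts after S4 ends; S4 is clear from here.
S6 starts after S5 ends.
Every pair is clear; the schedule has no overlaps.

No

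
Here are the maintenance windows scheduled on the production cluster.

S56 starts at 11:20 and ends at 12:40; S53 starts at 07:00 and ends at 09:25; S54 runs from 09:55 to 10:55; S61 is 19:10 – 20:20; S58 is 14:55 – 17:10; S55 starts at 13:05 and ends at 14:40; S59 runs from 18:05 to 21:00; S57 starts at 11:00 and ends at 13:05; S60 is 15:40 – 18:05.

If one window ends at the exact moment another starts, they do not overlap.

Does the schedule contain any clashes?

Yes

Two intervals overlap when each starts before the other ends.
Sorted by start: S53, S54, S57, S56, S55, S58, S60, S59, S61.
S54 starts after S53 ends — done with S53.
S57 starts after S54 ends — done with S54.
S56 starts before S57 ends → S57 and S56 overlap.
That's a conflict, so the schedule is not conflict-free.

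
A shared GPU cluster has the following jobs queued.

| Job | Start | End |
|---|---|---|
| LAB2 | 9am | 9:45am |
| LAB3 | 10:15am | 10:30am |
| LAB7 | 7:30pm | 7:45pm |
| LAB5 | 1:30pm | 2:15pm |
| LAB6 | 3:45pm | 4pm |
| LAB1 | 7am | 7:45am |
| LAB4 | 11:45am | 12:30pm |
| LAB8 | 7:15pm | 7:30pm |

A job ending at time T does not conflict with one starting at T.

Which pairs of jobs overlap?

no conflicts

Sorted by start: LAB1, LAB2, LAB3, LAB4, LAB5, LAB6, LAB8, LAB7.
LAB2 starts after LAB1 ends — done with LAB1.
LAB3 starts after LAB2 ends — done with LAB2.
LAB4 starts after LAB3 ends — done with LAB3.
LAB5 starts after LAB4 ends — done with LAB4.
LAB6 starts after LAB5 ends — done with LAB5.
LAB8 starts after LAB6 ends — done with LAB6.
LAB7 starts exactly when LAB8 ends (back-to-back, no overlap).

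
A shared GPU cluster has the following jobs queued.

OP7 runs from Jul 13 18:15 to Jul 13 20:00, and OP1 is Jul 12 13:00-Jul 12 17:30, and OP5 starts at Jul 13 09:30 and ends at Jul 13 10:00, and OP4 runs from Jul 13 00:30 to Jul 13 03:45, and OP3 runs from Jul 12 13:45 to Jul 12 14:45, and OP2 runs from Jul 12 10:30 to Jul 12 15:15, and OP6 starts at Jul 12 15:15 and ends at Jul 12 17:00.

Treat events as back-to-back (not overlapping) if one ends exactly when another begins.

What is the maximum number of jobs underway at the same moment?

Sort all start/end points and keep a running count:
Jul 12 10:30 start OP2 → 1
Jul 12 13:00 start OP1 → 2
Jul 12 13:45 start OP3 → 3
Jul 12 14:45 end OP3 → 2
Jul 12 15:15 end OP2 → 1
Jul 12 15:15 start OP6 → 2
Jul 12 17:00 end OP6 → 1
Jul 12 17:30 end OP1 → 0
Jul 13 00:30 start OP4 → 1
Jul 13 03:45 end OP4 → 0
Jul 13 09:30 start OP5 → 1
Jul 13 10:00 end OP5 → 0
Jul 13 18:15 start OP7 → 1
Jul 13 20:00 end OP7 → 0
Peak is 3, at Jul 12 13:45 (OP1, OP2, OP3).

3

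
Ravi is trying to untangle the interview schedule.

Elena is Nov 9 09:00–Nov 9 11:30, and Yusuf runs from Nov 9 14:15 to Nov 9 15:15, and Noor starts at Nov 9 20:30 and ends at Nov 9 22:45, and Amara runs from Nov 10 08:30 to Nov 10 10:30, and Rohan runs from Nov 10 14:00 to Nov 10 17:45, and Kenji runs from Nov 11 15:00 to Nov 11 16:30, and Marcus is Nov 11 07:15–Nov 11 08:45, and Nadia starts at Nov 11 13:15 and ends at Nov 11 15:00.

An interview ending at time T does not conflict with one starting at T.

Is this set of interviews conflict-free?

Check each pair: they overlap iff neither finishes before the other starts.
Sorted by start: Elena, Yusuf, Noor, Amara, Rohan, Marcus, Nadia, Kenji.
Yusuf starts after Elena ends, so nothing later overlaps Elena either.
Noor starts after Yusuf ends, so nothing later overlaps Yusuf either.
Amara starts after Noor ends, so nothing later overlaps Noor either.
Rohan starts after Amara ends, so nothing later overlaps Amara either.
Marcus starts after Rohan ends, so nothing later overlaps Rohan either.
Nadia starts after Marcus ends, so nothing later overlaps Marcus either.
Kenji starts exactly when Nadia ends (back-to-back, no overlap).
Every pair is clear; the schedule has no overlaps.

Yes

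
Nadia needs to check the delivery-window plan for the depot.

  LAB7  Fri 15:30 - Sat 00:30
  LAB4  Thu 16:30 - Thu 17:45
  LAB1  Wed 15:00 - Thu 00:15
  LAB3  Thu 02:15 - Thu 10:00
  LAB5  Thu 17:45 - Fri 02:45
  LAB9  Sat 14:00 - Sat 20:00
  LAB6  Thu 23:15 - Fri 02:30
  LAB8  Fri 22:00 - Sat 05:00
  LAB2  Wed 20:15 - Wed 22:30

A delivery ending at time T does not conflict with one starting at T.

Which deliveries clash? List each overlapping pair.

LAB1 & LAB2, LAB5 & LAB6, LAB7 & LAB8

Sorted by start: LAB1, LAB2, LAB3, LAB4, LAB5, LAB6, LAB7, LAB8, LAB9.
LAB2 starts before LAB1 ends → LAB1 and LAB2 overlap.
LAB3 starts after LAB1 ends, so LAB1 has no further overlaps.
LAB3 starts after LAB2 ends, so LAB2 has no further overlaps.
LAB4 starts after LAB3 ends, so LAB3 has no further overlaps.
LAB5 starts exactly when LAB4 ends (back-to-back, no overlap), so LAB4 has no further overlaps.
LAB6 starts before LAB5 ends → LAB5 and LAB6 overlap.
LAB7 starts after LAB5 ends, so LAB5 has no further overlaps.
LAB7 starts after LAB6 ends, so LAB6 has no further overlaps.
LAB8 starts before LAB7 ends → LAB7 and LAB8 overlap.
LAB9 starts after LAB7 ends.
LAB9 starts after LAB8 ends.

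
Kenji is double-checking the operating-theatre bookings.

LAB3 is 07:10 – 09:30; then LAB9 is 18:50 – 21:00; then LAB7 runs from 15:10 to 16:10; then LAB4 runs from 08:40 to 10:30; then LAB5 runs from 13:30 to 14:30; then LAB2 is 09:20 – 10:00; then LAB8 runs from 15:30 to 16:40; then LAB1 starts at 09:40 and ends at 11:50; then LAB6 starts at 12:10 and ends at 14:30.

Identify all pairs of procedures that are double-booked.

LAB1 & LAB2, LAB1 & LAB4, LAB2 & LAB3, LAB2 & LAB4, LAB3 & LAB4, LAB5 & LAB6, LAB7 & LAB8

Sorted by start: LAB3, LAB4, LAB2, LAB1, LAB6, LAB5, LAB7, LAB8, LAB9.
LAB4 starts before LAB3 ends → LAB3 and LAB4 overlap.
LAB2 starts before LAB3 ends → LAB3 and LAB2 overlap.
LAB1 starts after LAB3 ends, so nothing later overlaps LAB3 either.
LAB2 starts before LAB4 ends → LAB4 and LAB2 overlap.
LAB1 starts before LAB4 ends → LAB4 and LAB1 overlap.
LAB6 starts after LAB4 ends, so nothing later overlaps LAB4 either.
LAB1 starts before LAB2 ends → LAB2 and LAB1 overlap.
LAB6 starts after LAB2 ends, so nothing later overlaps LAB2 either.
LAB6 starts after LAB1 ends, so nothing later overlaps LAB1 either.
LAB5 starts before LAB6 ends → LAB6 and LAB5 overlap.
LAB7 starts after LAB6 ends, so nothing later overlaps LAB6 either.
LAB7 starts after LAB5 ends, so nothing later overlaps LAB5 either.
LAB8 starts before LAB7 ends → LAB7 and LAB8 overlap.
LAB9 starts after LAB7 ends.
LAB9 starts after LAB8 ends.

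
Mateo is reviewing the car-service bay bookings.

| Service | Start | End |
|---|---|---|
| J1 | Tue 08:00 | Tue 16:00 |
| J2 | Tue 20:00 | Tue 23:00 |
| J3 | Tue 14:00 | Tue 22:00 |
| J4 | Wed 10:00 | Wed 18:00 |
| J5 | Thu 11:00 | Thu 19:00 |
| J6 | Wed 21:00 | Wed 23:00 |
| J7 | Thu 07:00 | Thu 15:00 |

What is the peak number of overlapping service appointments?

Sort all start/end points and keep a running count:
Tue 08:00 start J1 → 1
Tue 14:00 start J3 → 2
Tue 16:00 end J1 → 1
Tue 20:00 start J2 → 2
Tue 22:00 end J3 → 1
Tue 23:00 end J2 → 0
Wed 10:00 start J4 → 1
Wed 18:00 end J4 → 0
Wed 21:00 start J6 → 1
Wed 23:00 end J6 → 0
Thu 07:00 start J7 → 1
Thu 11:00 start J5 → 2
Thu 15:00 end J7 → 1
Thu 19:00 end J5 → 0
Peak is 2, at Tue 14:00 (J1, J3).

2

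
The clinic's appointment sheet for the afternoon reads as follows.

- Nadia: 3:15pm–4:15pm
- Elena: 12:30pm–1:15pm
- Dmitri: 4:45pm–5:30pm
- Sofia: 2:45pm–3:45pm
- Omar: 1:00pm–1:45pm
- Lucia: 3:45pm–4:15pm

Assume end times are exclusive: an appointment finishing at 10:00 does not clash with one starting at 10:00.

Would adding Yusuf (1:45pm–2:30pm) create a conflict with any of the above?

No — it doesn't clash with anything

Elena: ends 1:15pm at or before Yusuf starts 1:45pm → clear.
Omar: ends 1:45pm at or before Yusuf starts 1:45pm → clear.
Sofia: starts 2:45pm at or after Yusuf ends 2:30pm → clear.
Nadia: starts 3:15pm at or after Yusuf ends 2:30pm → clear.
Lucia: starts 3:45pm at or after Yusuf ends 2:30pm → clear.
Dmitri: starts 4:45pm at or after Yusuf ends 2:30pm → clear.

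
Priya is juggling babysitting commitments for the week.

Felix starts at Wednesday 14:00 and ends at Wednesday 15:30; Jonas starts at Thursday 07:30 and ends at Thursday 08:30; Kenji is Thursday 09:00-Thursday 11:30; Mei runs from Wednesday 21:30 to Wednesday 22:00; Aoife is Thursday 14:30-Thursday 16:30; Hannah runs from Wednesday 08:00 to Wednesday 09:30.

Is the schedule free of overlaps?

Sorted by start: Hannah, Felix, Mei, Jonas, Kenji, Aoife.
Felix starts after Hannah ends, so Hannah has no further overlaps.
Mei starts after Felix ends, so Felix has no further overlaps.
Jonas starts after Mei ends, so Mei has no further overlaps.
Kenji starts after Jonas ends, so Jonas has no further overlaps.
Aoife starts after Kenji ends.
Every pair is clear; the schedule has no overlaps.

Yes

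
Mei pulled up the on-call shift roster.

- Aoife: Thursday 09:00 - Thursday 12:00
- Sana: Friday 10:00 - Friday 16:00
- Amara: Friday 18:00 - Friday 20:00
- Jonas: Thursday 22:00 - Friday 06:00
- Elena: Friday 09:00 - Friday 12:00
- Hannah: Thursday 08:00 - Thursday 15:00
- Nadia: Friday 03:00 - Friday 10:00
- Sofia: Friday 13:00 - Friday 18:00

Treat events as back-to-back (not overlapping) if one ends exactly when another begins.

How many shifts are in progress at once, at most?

Walk through starts and ends in time order (an end at T is processed before a start at T):
Thursday 08:00 start Hannah → 1
Thursday 09:00 start Aoife → 2
Thursday 12:00 end Aoife → 1
Thursday 15:00 end Hannah → 0
Thursday 22:00 start Jonas → 1
Friday 03:00 start Nadia → 2
Friday 06:00 end Jonas → 1
Friday 09:00 start Elena → 2
Friday 10:00 end Nadia → 1
Friday 10:00 start Sana → 2
Friday 12:00 end Elena → 1
Friday 13:00 start Sofia → 2
Friday 16:00 end Sana → 1
Friday 18:00 end Sofia → 0
Friday 18:00 start Amara → 1
Friday 20:00 end Amara → 0
Peak is 2, at Thursday 09:00 (Aoife, Hannah).

2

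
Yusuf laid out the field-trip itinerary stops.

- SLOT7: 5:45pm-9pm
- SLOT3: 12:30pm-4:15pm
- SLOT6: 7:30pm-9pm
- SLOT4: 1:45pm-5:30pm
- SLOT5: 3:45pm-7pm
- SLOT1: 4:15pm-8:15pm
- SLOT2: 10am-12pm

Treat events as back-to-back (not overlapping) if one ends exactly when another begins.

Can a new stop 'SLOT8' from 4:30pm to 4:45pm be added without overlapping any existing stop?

No — it overlaps SLOT1, SLOT4, SLOT5

SLOT2: ends 12pm at or before SLOT8 starts 4:30pm → clear.
SLOT3: ends 4:15pm at or before SLOT8 starts 4:30pm → clear.
SLOT4: starts 1:45pm before SLOT8 ends 4:45pm, and ends 5:30pm after SLOT8 starts 4:30pm → overlap.
SLOT5: starts 3:45pm before SLOT8 ends 4:45pm, and ends 7pm after SLOT8 starts 4:30pm → overlap.
SLOT1: starts 4:15pm before SLOT8 ends 4:45pm, and ends 8:15pm after SLOT8 starts 4:30pm → overlap.
SLOT7: starts 5:45pm at or after SLOT8 ends 4:45pm → clear.
SLOT6: starts 7:30pm at or after SLOT8 ends 4:45pm → clear.
SLOT8 overlaps SLOT1, SLOT4, SLOT5.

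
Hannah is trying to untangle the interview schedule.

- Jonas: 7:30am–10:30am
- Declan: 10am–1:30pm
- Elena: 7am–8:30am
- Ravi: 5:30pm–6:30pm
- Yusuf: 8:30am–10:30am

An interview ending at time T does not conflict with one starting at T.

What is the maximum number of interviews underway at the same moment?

3

Sweep the timeline, counting +1 at each start and −1 at each end (ends before starts at a tie):
7am start Elena → 1
7:30am start Jonas → 2
8:30am end Elena → 1
8:30am start Yusuf → 2
10am start Declan → 3
10:30am end Jonas → 2
10:30am end Yusuf → 1
1:30pm end Declan → 0
5:30pm start Ravi → 1
6:30pm end Ravi → 0
Peak is 3, at 10am (Declan, Jonas, Yusuf).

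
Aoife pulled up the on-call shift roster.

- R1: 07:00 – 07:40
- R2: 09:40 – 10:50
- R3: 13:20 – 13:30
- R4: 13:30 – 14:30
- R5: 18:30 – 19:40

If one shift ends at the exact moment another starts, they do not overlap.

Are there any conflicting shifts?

No

Two intervals overlap when each starts before the other ends.
Sorted by start: R1, R2, R3, R4, R5.
R2 starts after R1 ends, so nothing later overlaps R1 either.
R3 starts after R2 ends, so nothing later overlaps R2 either.
R4 starts exactly when R3 ends (back-to-back, no overlap), so nothing later overlaps R3 either.
R5 starts after R4 ends.
Every pair is clear; the schedule has no overlaps.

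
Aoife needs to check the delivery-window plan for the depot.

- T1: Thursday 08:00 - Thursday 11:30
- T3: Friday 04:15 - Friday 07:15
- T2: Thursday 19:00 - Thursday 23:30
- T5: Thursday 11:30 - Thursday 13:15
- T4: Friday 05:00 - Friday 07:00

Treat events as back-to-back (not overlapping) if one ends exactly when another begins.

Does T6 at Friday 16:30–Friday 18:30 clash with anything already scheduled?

T1: ends Thursday 11:30 at or before T6 starts Friday 16:30 → clear.
T5: ends Thursday 13:15 at or before T6 starts Friday 16:30 → clear.
T2: ends Thursday 23:30 at or before T6 starts Friday 16:30 → clear.
T3: ends Friday 07:15 at or before T6 starts Friday 16:30 → clear.
T4: ends Friday 07:00 at or before T6 starts Friday 16:30 → clear.

No — it doesn't clash with anything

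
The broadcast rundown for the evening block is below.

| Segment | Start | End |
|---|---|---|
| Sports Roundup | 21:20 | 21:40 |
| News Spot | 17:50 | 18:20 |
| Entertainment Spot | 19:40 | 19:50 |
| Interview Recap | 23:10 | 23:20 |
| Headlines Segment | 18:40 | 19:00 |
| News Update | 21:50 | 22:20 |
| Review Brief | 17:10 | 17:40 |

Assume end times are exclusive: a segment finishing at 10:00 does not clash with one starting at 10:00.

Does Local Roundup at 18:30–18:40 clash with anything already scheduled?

No — it doesn't clash with anything

Review Brief: ends 17:40 at or before Local Roundup starts 18:30 → clear.
News Spot: ends 18:20 at or before Local Roundup starts 18:30 → clear.
Headlines Segment: starts 18:40 at or after Local Roundup ends 18:40 → clear.
Entertainment Spot: starts 19:40 at or after Local Roundup ends 18:40 → clear.
Sports Roundup: starts 21:20 at or after Local Roundup ends 18:40 → clear.
News Update: starts 21:50 at or after Local Roundup ends 18:40 → clear.
Interview Recap: starts 23:10 at or after Local Roundup ends 18:40 → clear.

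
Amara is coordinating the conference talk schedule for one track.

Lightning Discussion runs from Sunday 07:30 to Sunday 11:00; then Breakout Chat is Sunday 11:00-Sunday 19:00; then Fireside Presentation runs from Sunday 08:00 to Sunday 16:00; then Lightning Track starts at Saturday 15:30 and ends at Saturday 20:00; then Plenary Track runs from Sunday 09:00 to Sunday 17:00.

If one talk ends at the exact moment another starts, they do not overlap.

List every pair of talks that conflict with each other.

Sorted by start: Lightning Track, Lightning Discussion, Fireside Presentation, Plenary Track, Breakout Chat.
Lightning Discussion starts after Lightning Track ends, so Lightning Track has no further overlaps.
Fireside Presentation starts before Lightning Discussion ends → Lightning Discussion and Fireside Presentation overlap.
Plenary Track starts before Lightning Discussion ends → Lightning Discussion and Plenary Track overlap.
Breakout Chat starts exactly when Lightning Discussion ends (back-to-back, no overlap).
Plenary Track starts before Fireside Presentation ends → Fireside Presentation and Plenary Track overlap.
Breakout Chat starts before Fireside Presentation ends → Fireside Presentation and Breakout Chat overlap.
Breakout Chat starts before Plenary Track ends → Plenary Track and Breakout Chat overlap.

Breakout Chat & Fireside Presentation, Breakout Chat & Plenary Track, Fireside Presentation & Lightning Discussion, Fireside Presentation & Plenary Track, Lightning Discussion & Plenary Track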